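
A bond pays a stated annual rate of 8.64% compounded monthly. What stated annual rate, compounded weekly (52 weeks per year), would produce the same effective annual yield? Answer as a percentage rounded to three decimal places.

EAR = (1 + 0.0864/12)^12 − 1 = 0.089905.
Solve (1 + r/52)^52 = 1.089905: r/52 = 1.089905^(1/52) − 1 = 0.001657, so r = 0.086162 = 8.616%.

8.616%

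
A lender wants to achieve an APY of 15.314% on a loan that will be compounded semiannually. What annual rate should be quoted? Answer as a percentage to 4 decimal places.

14.7687%

(1 + r/2)^2 − 1 = 0.15314, so 1 + r/2 = 1.15314^(1/2).
r/2 = 0.073844, so r = 0.147687 = 14.7687%.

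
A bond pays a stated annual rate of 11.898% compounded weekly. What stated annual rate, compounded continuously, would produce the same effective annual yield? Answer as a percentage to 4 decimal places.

11.8844%

EAR = (1 + 0.11898/52)^52 − 1 = 0.126194.
Equivalent continuous rate: r = ln(1 + 0.126194) = 0.118844 = 11.8844%.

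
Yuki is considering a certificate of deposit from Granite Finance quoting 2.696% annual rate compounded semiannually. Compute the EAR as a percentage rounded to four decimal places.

EAR = (1 + 0.02696/2)^2 − 1.
= 1.027142 − 1 = 2.7142%.

2.7142%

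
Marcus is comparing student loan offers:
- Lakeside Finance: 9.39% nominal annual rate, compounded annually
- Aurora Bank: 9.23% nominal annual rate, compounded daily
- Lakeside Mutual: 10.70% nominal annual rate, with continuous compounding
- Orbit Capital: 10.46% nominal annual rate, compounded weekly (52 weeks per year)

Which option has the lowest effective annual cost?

Lakeside Finance

Lakeside Finance: compounded annually, EAR = 9.390%
Aurora Bank: (1 + 0.0923/365)^365 − 1 = 9.668%
Lakeside Mutual: e^0.1070 − 1 = 11.293%
Orbit Capital: (1 + 0.1046/52)^52 − 1 = 11.015%
The lowest effective annual rate is Lakeside Finance at 9.390%.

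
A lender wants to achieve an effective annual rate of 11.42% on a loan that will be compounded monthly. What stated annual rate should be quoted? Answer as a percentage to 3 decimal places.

10.863%

(1 + r/12)^12 − 1 = 0.1142, so 1 + r/12 = 1.1142^(1/12).
r/12 = 0.009052, so r = 0.108625 = 10.863%.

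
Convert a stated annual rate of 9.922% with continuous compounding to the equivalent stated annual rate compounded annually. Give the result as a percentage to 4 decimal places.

10.4309%

EAR under continuous compounding: e^0.09922 − 1 = 0.104309.
Compounded annually, the equivalent nominal rate is the EAR itself: 10.4309%.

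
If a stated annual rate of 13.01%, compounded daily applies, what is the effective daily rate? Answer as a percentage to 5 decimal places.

With a nominal annual rate compounded daily, the periodic rate is the nominal rate divided by 365.
i = 0.1301 / 365 = 0.0003564 = 0.03564%.

0.03564%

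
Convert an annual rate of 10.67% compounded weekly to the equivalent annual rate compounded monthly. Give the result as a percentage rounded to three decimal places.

EAR = (1 + 0.1067/52)^52 − 1 = 0.112479.
Solve (1 + r/12)^12 = 1.112479: r/12 = 1.112479^(1/12) − 1 = 0.008922, so r = 0.107065 = 10.707%.

10.707%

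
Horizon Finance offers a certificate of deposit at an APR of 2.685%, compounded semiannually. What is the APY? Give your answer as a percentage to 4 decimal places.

EAR = (1 + 0.02685/2)^2 − 1.
= (1 + 0.013425)^2 − 1 = 1.027030 − 1 = 2.7030%.

2.7030%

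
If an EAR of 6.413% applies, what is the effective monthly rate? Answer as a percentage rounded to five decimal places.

0.51932%

The per-month rate i satisfies (1 + i)^12 = 1 + 0.06413.
i = 1.06413^(1/12) − 1 = 0.0051932 = 0.51932%.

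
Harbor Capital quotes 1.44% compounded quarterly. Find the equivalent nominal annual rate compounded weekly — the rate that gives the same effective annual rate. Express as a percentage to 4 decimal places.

EAR = (1 + 0.0144/4)^4 − 1 = 0.014478.
Solve (1 + r/52)^52 = 1.014478: r/52 = 1.014478^(1/52) − 1 = 0.000276, so r = 0.014376 = 1.4376%.

1.4376%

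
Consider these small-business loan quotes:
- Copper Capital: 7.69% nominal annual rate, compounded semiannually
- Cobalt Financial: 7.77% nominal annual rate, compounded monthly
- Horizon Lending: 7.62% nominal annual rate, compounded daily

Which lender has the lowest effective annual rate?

Copper Capital

Copper Capital: (1 + 0.0769/2)^2 − 1 = 7.838%
Cobalt Financial: (1 + 0.0777/12)^12 − 1 = 8.053%
Horizon Lending: (1 + 0.0762/365)^365 − 1 = 7.917%
The lowest effective annual rate is Copper Capital at 7.838%.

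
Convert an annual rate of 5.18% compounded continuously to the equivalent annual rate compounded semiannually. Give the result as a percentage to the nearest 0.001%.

EAR under continuous compounding: e^0.0518 − 1 = 0.053165.
Solve (1 + r/2)^2 = 1.053165: r/2 = 1.053165^(1/2) − 1 = 0.026238, so r = 0.052477 = 5.248%.

5.248%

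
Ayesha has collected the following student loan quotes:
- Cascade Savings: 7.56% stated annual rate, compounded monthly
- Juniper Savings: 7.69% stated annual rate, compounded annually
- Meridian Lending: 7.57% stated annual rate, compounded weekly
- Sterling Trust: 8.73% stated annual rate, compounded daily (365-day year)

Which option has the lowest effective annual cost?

Juniper Savings

Cascade Savings: (1 + 0.0756/12)^12 − 1 = 7.828%
Juniper Savings: compounded annually, EAR = 7.690%
Meridian Lending: (1 + 0.0757/52)^52 − 1 = 7.858%
Sterling Trust: (1 + 0.0873/365)^365 − 1 = 9.121%
The lowest effective annual rate is Juniper Savings at 7.690%.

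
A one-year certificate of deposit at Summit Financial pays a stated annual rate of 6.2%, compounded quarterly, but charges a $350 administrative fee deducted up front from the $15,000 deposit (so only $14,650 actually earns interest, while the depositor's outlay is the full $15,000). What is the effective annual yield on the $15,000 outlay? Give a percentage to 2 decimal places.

3.86%

Value after one year: 14,650 × (1 + 0.062/4)^4 = 14,650 × 1.063456 = $15,579.64.
Effective yield on the $15,000 outlay: 15,579.64 / 15,000 − 1 = 0.038642 = 3.86%.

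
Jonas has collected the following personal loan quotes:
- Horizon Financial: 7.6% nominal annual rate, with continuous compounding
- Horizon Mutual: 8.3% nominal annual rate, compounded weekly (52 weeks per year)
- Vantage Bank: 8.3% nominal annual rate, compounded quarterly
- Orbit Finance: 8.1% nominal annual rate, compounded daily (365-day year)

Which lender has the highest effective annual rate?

Horizon Financial: e^0.076 − 1 = 7.896%
Horizon Mutual: (1 + 0.083/52)^52 − 1 = 8.647%
Vantage Bank: (1 + 0.083/4)^4 − 1 = 8.562%
Orbit Finance: (1 + 0.081/365)^365 − 1 = 8.436%
The highest effective annual rate is Horizon Mutual at 8.647%.

Horizon Mutual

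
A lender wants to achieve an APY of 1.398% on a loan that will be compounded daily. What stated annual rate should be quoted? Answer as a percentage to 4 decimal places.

1.3883%

(1 + r/365)^365 − 1 = 0.01398, so 1 + r/365 = 1.01398^(1/365).
r/365 = 0.000038, so r = 0.013883 = 1.3883%.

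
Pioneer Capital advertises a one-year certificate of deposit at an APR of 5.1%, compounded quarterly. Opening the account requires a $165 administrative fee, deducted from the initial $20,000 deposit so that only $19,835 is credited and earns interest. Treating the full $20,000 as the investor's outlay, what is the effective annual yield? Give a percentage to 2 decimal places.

Value after one year: 19,835 × (1 + 0.051/4)^4 = 19,835 × 1.051984 = $20,866.10.
Effective yield on the $20,000 outlay: 20,866.10 / 20,000 − 1 = 0.043305 = 4.33%.

4.33%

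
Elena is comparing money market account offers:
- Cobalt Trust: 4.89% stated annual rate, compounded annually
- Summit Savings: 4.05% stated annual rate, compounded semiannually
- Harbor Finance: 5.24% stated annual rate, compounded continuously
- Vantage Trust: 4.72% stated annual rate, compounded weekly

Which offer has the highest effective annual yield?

Cobalt Trust: compounded annually, EAR = 4.890%
Summit Savings: (1 + 0.0405/2)^2 − 1 = 4.091%
Harbor Finance: e^0.0524 − 1 = 5.380%
Vantage Trust: (1 + 0.0472/52)^52 − 1 = 4.831%
The highest effective annual rate is Harbor Finance at 5.380%.

Harbor Finance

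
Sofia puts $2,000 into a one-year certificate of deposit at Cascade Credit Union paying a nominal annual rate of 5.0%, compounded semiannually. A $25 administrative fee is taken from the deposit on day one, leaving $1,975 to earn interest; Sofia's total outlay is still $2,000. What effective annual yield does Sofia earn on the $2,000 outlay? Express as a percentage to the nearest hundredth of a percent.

3.75%

Value after one year: 1,975 × (1 + 0.050/2)^2 = 1,975 × 1.050625 = $2,074.98.
Effective yield on the $2,000 outlay: 2,074.98 / 2,000 − 1 = 0.037492 = 3.75%.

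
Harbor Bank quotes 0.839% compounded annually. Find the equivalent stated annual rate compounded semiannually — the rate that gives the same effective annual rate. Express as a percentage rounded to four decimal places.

0.8372%

Compounded annually, EAR = nominal = 0.008390.
Solve (1 + r/2)^2 = 1.008390: r/2 = 1.008390^(1/2) − 1 = 0.004186, so r = 0.008372 = 0.8372%.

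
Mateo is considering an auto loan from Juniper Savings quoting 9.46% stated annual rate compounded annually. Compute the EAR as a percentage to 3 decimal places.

9.460%

Annual compounding means the effective rate equals the nominal rate: 9.460%.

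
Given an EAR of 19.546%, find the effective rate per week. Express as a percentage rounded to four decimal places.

0.3439%

The per-week rate i satisfies (1 + i)^52 = 1 + 0.19546.
i = 1.19546^(1/52) − 1 = 0.0034392 = 0.3439%.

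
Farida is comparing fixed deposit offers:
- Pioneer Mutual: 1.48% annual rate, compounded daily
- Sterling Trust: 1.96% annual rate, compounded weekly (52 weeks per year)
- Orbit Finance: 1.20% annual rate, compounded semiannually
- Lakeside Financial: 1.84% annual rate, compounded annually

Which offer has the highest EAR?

Pioneer Mutual: (1 + 0.0148/365)^365 − 1 = 1.491%
Sterling Trust: (1 + 0.0196/52)^52 − 1 = 1.979%
Orbit Finance: (1 + 0.0120/2)^2 − 1 = 1.204%
Lakeside Financial: compounded annually, EAR = 1.840%
The highest effective annual rate is Sterling Trust at 1.979%.

Sterling Trust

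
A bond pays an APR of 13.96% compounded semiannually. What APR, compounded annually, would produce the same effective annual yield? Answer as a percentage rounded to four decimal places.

EAR = (1 + 0.1396/2)^2 − 1 = 0.144472.
Compounded annually, the equivalent nominal rate is the EAR itself: 14.4472%.

14.4472%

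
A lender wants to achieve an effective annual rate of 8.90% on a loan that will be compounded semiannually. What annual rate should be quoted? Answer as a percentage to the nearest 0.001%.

(1 + r/2)^2 − 1 = 0.0890, so 1 + r/2 = 1.0890^(1/2).
r/2 = 0.043552, so r = 0.087103 = 8.710%.

8.710%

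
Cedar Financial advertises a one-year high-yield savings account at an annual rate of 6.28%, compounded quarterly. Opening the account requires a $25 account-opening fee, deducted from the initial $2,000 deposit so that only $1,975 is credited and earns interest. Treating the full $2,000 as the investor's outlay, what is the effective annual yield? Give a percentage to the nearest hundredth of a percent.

Value after one year: 1,975 × (1 + 0.0628/4)^4 = 1,975 × 1.064294 = $2,101.98.
Effective yield on the $2,000 outlay: 2,101.98 / 2,000 − 1 = 0.050991 = 5.10%.

5.10%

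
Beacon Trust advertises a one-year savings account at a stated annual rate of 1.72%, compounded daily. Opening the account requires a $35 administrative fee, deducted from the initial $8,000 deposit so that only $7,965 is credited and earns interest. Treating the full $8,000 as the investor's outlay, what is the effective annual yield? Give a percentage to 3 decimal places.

Value after one year: 7,965 × (1 + 0.0172/365)^365 = 7,965 × 1.017348 = $8,103.18.
Effective yield on the $8,000 outlay: 8,103.18 / 8,000 − 1 = 0.012897 = 1.290%.

1.290%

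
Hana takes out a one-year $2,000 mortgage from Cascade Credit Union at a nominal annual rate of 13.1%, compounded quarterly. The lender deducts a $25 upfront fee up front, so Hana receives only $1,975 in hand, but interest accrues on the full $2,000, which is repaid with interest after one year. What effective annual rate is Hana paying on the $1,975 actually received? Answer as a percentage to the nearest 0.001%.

15.198%

Amount owed after one year: 2,000 × (1 + 0.131/4)^4 = 2,000 × 1.137577 = $2,275.15.
Effective rate on net proceeds: 2,275.15 / 1,975 − 1 = 0.151977 = 15.198%.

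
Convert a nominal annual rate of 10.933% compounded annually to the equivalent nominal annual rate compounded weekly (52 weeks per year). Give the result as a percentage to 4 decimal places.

10.3860%

Compounded annually, EAR = nominal = 0.109330.
Solve (1 + r/52)^52 = 1.109330: r/52 = 1.109330^(1/52) − 1 = 0.001997, so r = 0.103860 = 10.3860%.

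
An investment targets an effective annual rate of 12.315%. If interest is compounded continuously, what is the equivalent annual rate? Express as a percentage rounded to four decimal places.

11.6137%

Continuous: nominal r satisfies e^r − 1 = 0.12315.
r = ln(1 + 0.12315) = ln(1.12315) = 0.116137 = 11.6137%.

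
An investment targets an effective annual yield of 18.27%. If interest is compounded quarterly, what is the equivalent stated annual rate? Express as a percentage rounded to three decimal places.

17.137%

(1 + r/4)^4 − 1 = 0.1827, so 1 + r/4 = 1.1827^(1/4).
r/4 = 0.042842, so r = 0.171369 = 17.137%.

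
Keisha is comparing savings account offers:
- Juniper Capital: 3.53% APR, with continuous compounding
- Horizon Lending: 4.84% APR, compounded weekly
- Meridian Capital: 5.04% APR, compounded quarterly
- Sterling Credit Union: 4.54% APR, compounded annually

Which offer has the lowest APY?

Juniper Capital

Juniper Capital: e^0.0353 − 1 = 3.593%
Horizon Lending: (1 + 0.0484/52)^52 − 1 = 4.957%
Meridian Capital: (1 + 0.0504/4)^4 − 1 = 5.136%
Sterling Credit Union: compounded annually, EAR = 4.540%
The lowest effective annual rate is Juniper Capital at 3.593%.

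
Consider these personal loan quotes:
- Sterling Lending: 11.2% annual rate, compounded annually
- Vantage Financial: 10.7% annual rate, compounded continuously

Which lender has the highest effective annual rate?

Vantage Financial

Sterling Lending: compounded annually, EAR = 11.200%
Vantage Financial: e^0.107 − 1 = 11.293%
The highest effective annual rate is Vantage Financial at 11.293%.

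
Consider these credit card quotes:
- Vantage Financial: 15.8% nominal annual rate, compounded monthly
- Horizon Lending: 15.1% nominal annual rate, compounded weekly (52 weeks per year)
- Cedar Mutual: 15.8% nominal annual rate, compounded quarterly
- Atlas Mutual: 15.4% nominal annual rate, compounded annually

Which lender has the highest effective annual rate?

Vantage Financial: (1 + 0.158/12)^12 − 1 = 16.996%
Horizon Lending: (1 + 0.151/52)^52 − 1 = 16.274%
Cedar Mutual: (1 + 0.158/4)^4 − 1 = 16.761%
Atlas Mutual: compounded annually, EAR = 15.400%
The highest effective annual rate is Vantage Financial at 16.996%.

Vantage Financial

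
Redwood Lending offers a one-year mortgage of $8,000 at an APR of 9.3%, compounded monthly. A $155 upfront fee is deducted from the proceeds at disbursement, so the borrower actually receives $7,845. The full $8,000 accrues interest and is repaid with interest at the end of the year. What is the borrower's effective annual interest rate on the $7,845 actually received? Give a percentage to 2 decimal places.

11.87%

Amount owed after one year: 8,000 × (1 + 0.093/12)^12 = 8,000 × 1.097068 = $8,776.55.
Effective rate on net proceeds: 8,776.55 / 7,845 − 1 = 0.118744 = 11.87%.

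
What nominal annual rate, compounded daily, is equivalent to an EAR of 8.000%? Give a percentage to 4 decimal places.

7.6969%

(1 + r/365)^365 − 1 = 0.08000, so 1 + r/365 = 1.08000^(1/365).
r/365 = 0.000211, so r = 0.076969 = 7.6969%.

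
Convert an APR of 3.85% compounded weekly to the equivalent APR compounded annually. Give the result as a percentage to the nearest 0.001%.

3.924%

EAR = (1 + 0.0385/52)^52 − 1 = 0.039236.
Compounded annually, the equivalent nominal rate is the EAR itself: 3.924%.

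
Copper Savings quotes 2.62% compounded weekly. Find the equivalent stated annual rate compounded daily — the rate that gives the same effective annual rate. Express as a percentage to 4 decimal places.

EAR = (1 + 0.0262/52)^52 − 1 = 0.026539.
Solve (1 + r/365)^365 = 1.026539: r/365 = 1.026539^(1/365) − 1 = 0.000072, so r = 0.026194 = 2.6194%.

2.6194%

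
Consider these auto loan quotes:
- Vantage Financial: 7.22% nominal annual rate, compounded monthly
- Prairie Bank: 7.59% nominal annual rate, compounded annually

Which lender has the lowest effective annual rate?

Vantage Financial

Vantage Financial: (1 + 0.0722/12)^12 − 1 = 7.464%
Prairie Bank: compounded annually, EAR = 7.590%
The lowest effective annual rate is Vantage Financial at 7.464%.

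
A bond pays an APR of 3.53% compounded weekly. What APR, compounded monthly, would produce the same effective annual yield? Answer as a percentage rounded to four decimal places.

EAR = (1 + 0.0353/52)^52 − 1 = 0.035918.
Solve (1 + r/12)^12 = 1.035918: r/12 = 1.035918^(1/12) − 1 = 0.002945, so r = 0.035340 = 3.5340%.

3.5340%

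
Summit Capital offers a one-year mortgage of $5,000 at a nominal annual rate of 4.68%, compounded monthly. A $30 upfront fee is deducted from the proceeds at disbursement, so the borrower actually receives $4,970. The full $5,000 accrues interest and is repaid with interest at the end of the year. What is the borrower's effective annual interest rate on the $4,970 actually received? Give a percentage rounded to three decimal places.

5.414%

Amount owed after one year: 5,000 × (1 + 0.0468/12)^12 = 5,000 × 1.047817 = $5,239.09.
Effective rate on net proceeds: 5,239.09 / 4,970 − 1 = 0.054142 = 5.414%.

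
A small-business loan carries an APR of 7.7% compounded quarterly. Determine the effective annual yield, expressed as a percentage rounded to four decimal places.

7.9252%

EAR = (1 + 0.077/4)^4 − 1.
= (1 + 0.019250)^4 − 1 = 1.079252 − 1 = 7.9252%.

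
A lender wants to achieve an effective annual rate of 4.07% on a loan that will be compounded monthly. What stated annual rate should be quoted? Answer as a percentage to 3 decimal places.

(1 + r/12)^12 − 1 = 0.0407, so 1 + r/12 = 1.0407^(1/12).
r/12 = 0.003330, so r = 0.039960 = 3.996%.

3.996%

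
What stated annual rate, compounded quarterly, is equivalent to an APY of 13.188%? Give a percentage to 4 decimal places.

12.5818%

(1 + r/4)^4 − 1 = 0.13188, so 1 + r/4 = 1.13188^(1/4).
r/4 = 0.031455, so r = 0.125818 = 12.5818%.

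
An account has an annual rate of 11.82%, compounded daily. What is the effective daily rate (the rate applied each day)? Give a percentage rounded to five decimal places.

With a nominal annual rate compounded daily, the periodic rate is the nominal rate divided by 365.
i = 0.1182 / 365 = 0.0003238 = 0.03238%.

0.03238%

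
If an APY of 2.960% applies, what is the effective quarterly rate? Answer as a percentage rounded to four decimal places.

The per-quarter rate i satisfies (1 + i)^4 = 1 + 0.02960.
i = 1.02960^(1/4) − 1 = 0.0073193 = 0.7319%.

0.7319%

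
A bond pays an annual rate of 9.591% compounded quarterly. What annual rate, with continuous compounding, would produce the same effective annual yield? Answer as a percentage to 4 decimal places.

EAR = (1 + 0.09591/4)^4 − 1 = 0.099415.
Equivalent continuous rate: r = ln(1 + 0.099415) = 0.094778 = 9.4778%.

9.4778%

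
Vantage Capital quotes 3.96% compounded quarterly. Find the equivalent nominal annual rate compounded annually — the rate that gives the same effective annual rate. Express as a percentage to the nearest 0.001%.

4.019%

EAR = (1 + 0.0396/4)^4 − 1 = 0.040192.
Compounded annually, the equivalent nominal rate is the EAR itself: 4.019%.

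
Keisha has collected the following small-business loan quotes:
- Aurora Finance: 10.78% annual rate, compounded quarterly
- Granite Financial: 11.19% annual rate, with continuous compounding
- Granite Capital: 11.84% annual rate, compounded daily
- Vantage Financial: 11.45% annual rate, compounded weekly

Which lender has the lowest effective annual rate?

Aurora Finance

Aurora Finance: (1 + 0.1078/4)^4 − 1 = 11.224%
Granite Financial: e^0.1119 − 1 = 11.840%
Granite Capital: (1 + 0.1184/365)^365 − 1 = 12.567%
Vantage Financial: (1 + 0.1145/52)^52 − 1 = 12.117%
The lowest effective annual rate is Aurora Finance at 11.224%.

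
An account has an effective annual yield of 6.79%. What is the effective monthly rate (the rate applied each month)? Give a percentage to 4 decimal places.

The per-month rate i satisfies (1 + i)^12 = 1 + 0.0679.
i = 1.0679^(1/12) − 1 = 0.0054895 = 0.5490%.

0.5490%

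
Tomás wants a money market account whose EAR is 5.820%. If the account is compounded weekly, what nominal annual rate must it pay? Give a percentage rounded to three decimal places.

5.660%

(1 + r/52)^52 − 1 = 0.05820, so 1 + r/52 = 1.05820^(1/52).
r/52 = 0.001088, so r = 0.056600 = 5.660%.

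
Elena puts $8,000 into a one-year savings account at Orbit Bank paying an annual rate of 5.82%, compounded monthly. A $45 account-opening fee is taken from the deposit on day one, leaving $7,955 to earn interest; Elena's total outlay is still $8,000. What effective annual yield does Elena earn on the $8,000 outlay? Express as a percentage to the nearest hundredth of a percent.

5.38%

Value after one year: 7,955 × (1 + 0.0582/12)^12 = 7,955 × 1.059778 = $8,430.53.
Effective yield on the $8,000 outlay: 8,430.53 / 8,000 − 1 = 0.053817 = 5.38%.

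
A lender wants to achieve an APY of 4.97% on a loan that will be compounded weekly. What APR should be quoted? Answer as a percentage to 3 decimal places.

4.853%

(1 + r/52)^52 − 1 = 0.0497, so 1 + r/52 = 1.0497^(1/52).
r/52 = 0.000933, so r = 0.048527 = 4.853%.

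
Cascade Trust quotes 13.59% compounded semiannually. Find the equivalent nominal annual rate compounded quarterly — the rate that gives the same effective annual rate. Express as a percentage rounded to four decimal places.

EAR = (1 + 0.1359/2)^2 − 1 = 0.140517.
Solve (1 + r/4)^4 = 1.140517: r/4 = 1.140517^(1/4) − 1 = 0.033417, so r = 0.133667 = 13.3667%.

13.3667%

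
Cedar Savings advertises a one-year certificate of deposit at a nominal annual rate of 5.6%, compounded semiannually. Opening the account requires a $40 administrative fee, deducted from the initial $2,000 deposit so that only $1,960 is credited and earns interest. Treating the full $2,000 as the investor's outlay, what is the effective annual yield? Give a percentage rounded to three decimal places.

Value after one year: 1,960 × (1 + 0.056/2)^2 = 1,960 × 1.056784 = $2,071.30.
Effective yield on the $2,000 outlay: 2,071.30 / 2,000 − 1 = 0.035648 = 3.565%.

3.565%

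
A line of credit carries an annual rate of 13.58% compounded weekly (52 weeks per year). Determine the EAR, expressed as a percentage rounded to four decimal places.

14.5250%

EAR = (1 + 0.1358/52)^52 − 1.
= 1.145250 − 1 = 14.5250%.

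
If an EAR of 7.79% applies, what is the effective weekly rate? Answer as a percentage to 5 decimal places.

0.14436%

The per-week rate i satisfies (1 + i)^52 = 1 + 0.0779.
i = 1.0779^(1/52) − 1 = 0.0014436 = 0.14436%.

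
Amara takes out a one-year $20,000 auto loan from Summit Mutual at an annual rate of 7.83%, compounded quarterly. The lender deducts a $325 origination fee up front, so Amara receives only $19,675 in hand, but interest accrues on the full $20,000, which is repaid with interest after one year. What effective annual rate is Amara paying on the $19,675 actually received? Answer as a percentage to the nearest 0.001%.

9.848%

Amount owed after one year: 20,000 × (1 + 0.0783/4)^4 = 20,000 × 1.080629 = $21,612.58.
Effective rate on net proceeds: 21,612.58 / 19,675 − 1 = 0.098480 = 9.848%.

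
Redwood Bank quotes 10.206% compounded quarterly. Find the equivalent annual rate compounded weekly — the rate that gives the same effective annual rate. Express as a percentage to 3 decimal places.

EAR = (1 + 0.10206/4)^4 − 1 = 0.106033.
Solve (1 + r/52)^52 = 1.106033: r/52 = 1.106033^(1/52) − 1 = 0.001940, so r = 0.100877 = 10.088%.

10.088%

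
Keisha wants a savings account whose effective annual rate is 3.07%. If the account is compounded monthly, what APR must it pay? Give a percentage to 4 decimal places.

(1 + r/12)^12 − 1 = 0.0307, so 1 + r/12 = 1.0307^(1/12).
r/12 = 0.002523, so r = 0.030276 = 3.0276%.

3.0276%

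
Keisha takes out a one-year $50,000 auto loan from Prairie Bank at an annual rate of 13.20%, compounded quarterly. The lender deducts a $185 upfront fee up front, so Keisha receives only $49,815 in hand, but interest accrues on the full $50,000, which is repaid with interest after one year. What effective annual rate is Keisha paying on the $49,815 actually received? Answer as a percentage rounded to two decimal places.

Amount owed after one year: 50,000 × (1 + 0.1320/4)^4 = 50,000 × 1.138679 = $56,933.95.
Effective rate on net proceeds: 56,933.95 / 49,815 − 1 = 0.142908 = 14.29%.

14.29%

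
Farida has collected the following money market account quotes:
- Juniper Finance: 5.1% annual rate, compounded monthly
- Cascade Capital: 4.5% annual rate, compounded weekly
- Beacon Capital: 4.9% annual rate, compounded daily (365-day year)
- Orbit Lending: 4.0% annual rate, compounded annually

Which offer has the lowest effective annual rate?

Orbit Lending

Juniper Finance: (1 + 0.051/12)^12 − 1 = 5.221%
Cascade Capital: (1 + 0.045/52)^52 − 1 = 4.601%
Beacon Capital: (1 + 0.049/365)^365 − 1 = 5.022%
Orbit Lending: compounded annually, EAR = 4.000%
The lowest effective annual rate is Orbit Lending at 4.000%.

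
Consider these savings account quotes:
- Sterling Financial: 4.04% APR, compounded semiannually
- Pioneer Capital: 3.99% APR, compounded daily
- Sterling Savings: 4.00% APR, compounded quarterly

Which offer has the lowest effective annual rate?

Sterling Financial: (1 + 0.0404/2)^2 − 1 = 4.081%
Pioneer Capital: (1 + 0.0399/365)^365 − 1 = 4.070%
Sterling Savings: (1 + 0.0400/4)^4 − 1 = 4.060%
The lowest effective annual rate is Sterling Savings at 4.060%.

Sterling Savings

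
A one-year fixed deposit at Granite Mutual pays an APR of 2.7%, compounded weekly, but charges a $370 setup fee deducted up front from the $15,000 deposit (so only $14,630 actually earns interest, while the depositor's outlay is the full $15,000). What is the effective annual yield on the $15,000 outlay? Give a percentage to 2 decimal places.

0.20%

Value after one year: 14,630 × (1 + 0.027/52)^52 = 14,630 × 1.027361 = $15,030.29.
Effective yield on the $15,000 outlay: 15,030.29 / 15,000 − 1 = 0.002019 = 0.20%.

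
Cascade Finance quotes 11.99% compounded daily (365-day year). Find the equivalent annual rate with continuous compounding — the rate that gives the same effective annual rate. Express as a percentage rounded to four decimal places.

EAR = (1 + 0.1199/365)^365 − 1 = 0.127362.
Equivalent continuous rate: r = ln(1 + 0.127362) = 0.119880 = 11.9880%.

11.9880%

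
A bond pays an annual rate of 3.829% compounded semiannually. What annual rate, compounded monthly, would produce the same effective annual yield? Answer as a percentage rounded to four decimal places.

EAR = (1 + 0.03829/2)^2 − 1 = 0.038657.
Solve (1 + r/12)^12 = 1.038657: r/12 = 1.038657^(1/12) − 1 = 0.003166, so r = 0.037988 = 3.7988%.

3.7988%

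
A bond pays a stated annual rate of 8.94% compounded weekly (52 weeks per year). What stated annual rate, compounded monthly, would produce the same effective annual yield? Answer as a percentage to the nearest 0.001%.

8.966%

EAR = (1 + 0.0894/52)^52 − 1 = 0.093434.
Solve (1 + r/12)^12 = 1.093434: r/12 = 1.093434^(1/12) − 1 = 0.007471, so r = 0.089657 = 8.966%.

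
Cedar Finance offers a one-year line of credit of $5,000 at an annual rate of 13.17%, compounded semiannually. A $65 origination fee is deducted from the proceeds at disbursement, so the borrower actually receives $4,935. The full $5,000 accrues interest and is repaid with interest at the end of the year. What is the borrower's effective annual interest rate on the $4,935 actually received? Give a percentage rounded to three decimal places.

15.100%

Amount owed after one year: 5,000 × (1 + 0.1317/2)^2 = 5,000 × 1.136036 = $5,680.18.
Effective rate on net proceeds: 5,680.18 / 4,935 − 1 = 0.150999 = 15.100%.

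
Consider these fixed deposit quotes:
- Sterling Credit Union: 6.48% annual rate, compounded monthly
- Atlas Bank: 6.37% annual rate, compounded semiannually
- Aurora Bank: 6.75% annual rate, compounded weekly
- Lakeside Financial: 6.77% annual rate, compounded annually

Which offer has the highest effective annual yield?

Aurora Bank

Sterling Credit Union: (1 + 0.0648/12)^12 − 1 = 6.676%
Atlas Bank: (1 + 0.0637/2)^2 − 1 = 6.471%
Aurora Bank: (1 + 0.0675/52)^52 − 1 = 6.978%
Lakeside Financial: compounded annually, EAR = 6.770%
The highest effective annual rate is Aurora Bank at 6.978%.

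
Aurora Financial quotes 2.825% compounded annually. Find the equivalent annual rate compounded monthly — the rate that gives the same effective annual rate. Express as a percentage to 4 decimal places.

2.7891%

Compounded annually, EAR = nominal = 0.028250.
Solve (1 + r/12)^12 = 1.028250: r/12 = 1.028250^(1/12) − 1 = 0.002324, so r = 0.027891 = 2.7891%.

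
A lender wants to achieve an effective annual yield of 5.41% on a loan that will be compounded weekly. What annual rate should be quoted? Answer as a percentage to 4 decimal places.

(1 + r/52)^52 − 1 = 0.0541, so 1 + r/52 = 1.0541^(1/52).
r/52 = 0.001014, so r = 0.052714 = 5.2714%.

5.2714%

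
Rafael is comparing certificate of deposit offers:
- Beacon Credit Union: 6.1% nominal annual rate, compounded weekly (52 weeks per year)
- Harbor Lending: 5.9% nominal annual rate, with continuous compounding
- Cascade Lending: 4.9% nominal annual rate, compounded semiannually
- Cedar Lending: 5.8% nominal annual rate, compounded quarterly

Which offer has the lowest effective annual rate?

Cascade Lending

Beacon Credit Union: (1 + 0.061/52)^52 − 1 = 6.286%
Harbor Lending: e^0.059 − 1 = 6.078%
Cascade Lending: (1 + 0.049/2)^2 − 1 = 4.960%
Cedar Lending: (1 + 0.058/4)^4 − 1 = 5.927%
The lowest effective annual rate is Cascade Lending at 4.960%.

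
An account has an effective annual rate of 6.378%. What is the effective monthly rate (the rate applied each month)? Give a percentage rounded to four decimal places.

The per-month rate i satisfies (1 + i)^12 = 1 + 0.06378.
i = 1.06378^(1/12) − 1 = 0.0051657 = 0.5166%.

0.5166%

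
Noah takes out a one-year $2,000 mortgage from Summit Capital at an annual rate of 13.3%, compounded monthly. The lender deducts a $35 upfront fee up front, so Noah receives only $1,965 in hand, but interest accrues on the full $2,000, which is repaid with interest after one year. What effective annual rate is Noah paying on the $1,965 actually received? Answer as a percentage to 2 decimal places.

16.17%

Amount owed after one year: 2,000 × (1 + 0.133/12)^12 = 2,000 × 1.141415 = $2,282.83.
Effective rate on net proceeds: 2,282.83 / 1,965 − 1 = 0.161745 = 16.17%.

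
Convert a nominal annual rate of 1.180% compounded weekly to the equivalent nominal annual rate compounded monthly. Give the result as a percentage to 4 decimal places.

1.1804%

EAR = (1 + 0.01180/52)^52 − 1 = 0.011869.
Solve (1 + r/12)^12 = 1.011869: r/12 = 1.011869^(1/12) − 1 = 0.000984, so r = 0.011804 = 1.1804%.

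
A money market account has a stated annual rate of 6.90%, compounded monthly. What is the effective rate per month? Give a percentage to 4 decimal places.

With a nominal annual rate compounded monthly, the periodic rate is the nominal rate divided by 12.
i = 0.0690 / 12 = 0.0057500 = 0.5750%.

0.5750%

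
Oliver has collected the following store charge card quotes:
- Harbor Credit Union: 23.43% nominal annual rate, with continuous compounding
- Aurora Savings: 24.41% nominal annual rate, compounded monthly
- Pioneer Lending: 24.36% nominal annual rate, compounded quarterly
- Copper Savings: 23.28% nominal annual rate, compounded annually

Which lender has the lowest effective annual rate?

Harbor Credit Union: e^0.2343 − 1 = 26.402%
Aurora Savings: (1 + 0.2441/12)^12 − 1 = 27.335%
Pioneer Lending: (1 + 0.2436/4)^4 − 1 = 26.677%
Copper Savings: compounded annually, EAR = 23.280%
The lowest effective annual rate is Copper Savings at 23.280%.

Copper Savings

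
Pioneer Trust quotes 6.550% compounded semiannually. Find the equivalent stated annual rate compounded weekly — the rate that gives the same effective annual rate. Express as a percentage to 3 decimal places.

6.449%

EAR = (1 + 0.06550/2)^2 − 1 = 0.066573.
Solve (1 + r/52)^52 = 1.066573: r/52 = 1.066573^(1/52) − 1 = 0.001240, so r = 0.064490 = 6.449%.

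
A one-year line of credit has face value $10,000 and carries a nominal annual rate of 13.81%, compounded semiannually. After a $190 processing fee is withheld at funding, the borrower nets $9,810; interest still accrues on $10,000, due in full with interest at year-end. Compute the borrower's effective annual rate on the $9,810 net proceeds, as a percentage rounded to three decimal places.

Amount owed after one year: 10,000 × (1 + 0.1381/2)^2 = 10,000 × 1.142868 = $11,428.68.
Effective rate on net proceeds: 11,428.68 / 9,810 − 1 = 0.165003 = 16.500%.

16.500%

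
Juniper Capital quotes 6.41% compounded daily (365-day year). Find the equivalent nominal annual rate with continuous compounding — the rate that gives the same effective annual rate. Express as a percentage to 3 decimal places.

EAR = (1 + 0.0641/365)^365 − 1 = 0.066193.
Equivalent continuous rate: r = ln(1 + 0.066193) = 0.064094 = 6.409%.

6.409%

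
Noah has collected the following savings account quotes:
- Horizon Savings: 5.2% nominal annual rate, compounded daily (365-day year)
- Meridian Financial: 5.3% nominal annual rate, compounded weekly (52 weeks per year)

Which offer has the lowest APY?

Horizon Savings: (1 + 0.052/365)^365 − 1 = 5.337%
Meridian Financial: (1 + 0.053/52)^52 − 1 = 5.440%
The lowest effective annual rate is Horizon Savings at 5.337%.

Horizon Savings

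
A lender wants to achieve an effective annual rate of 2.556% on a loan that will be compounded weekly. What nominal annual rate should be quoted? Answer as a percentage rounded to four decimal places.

2.5245%

(1 + r/52)^52 − 1 = 0.02556, so 1 + r/52 = 1.02556^(1/52).
r/52 = 0.000485, so r = 0.025245 = 2.5245%.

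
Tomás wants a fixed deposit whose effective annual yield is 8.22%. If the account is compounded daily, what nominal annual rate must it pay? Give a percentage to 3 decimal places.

7.900%

(1 + r/365)^365 − 1 = 0.0822, so 1 + r/365 = 1.0822^(1/365).
r/365 = 0.000216, so r = 0.079005 = 7.900%.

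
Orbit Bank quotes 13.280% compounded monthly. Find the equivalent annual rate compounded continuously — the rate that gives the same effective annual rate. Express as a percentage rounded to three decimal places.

13.207%

EAR = (1 + 0.13280/12)^12 − 1 = 0.141189.
Equivalent continuous rate: r = ln(1 + 0.141189) = 0.132071 = 13.207%.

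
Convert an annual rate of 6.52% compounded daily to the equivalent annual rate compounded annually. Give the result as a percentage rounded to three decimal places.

EAR = (1 + 0.0652/365)^365 − 1 = 0.067366.
Compounded annually, the equivalent nominal rate is the EAR itself: 6.737%.

6.737%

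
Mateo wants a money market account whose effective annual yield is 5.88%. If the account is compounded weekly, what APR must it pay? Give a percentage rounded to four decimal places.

5.7168%

(1 + r/52)^52 − 1 = 0.0588, so 1 + r/52 = 1.0588^(1/52).
r/52 = 0.001099, so r = 0.057168 = 5.7168%.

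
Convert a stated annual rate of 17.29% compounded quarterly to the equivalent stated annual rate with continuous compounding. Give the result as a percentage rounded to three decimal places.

16.927%

EAR = (1 + 0.1729/4)^4 − 1 = 0.184437.
Equivalent continuous rate: r = ln(1 + 0.184437) = 0.169268 = 16.927%.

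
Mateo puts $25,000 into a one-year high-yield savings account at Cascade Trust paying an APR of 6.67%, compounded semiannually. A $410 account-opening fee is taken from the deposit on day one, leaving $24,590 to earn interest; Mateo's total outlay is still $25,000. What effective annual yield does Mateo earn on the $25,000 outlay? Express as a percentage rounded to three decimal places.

5.030%

Value after one year: 24,590 × (1 + 0.0667/2)^2 = 24,590 × 1.067812 = $26,257.50.
Effective yield on the $25,000 outlay: 26,257.50 / 25,000 − 1 = 0.050300 = 5.030%.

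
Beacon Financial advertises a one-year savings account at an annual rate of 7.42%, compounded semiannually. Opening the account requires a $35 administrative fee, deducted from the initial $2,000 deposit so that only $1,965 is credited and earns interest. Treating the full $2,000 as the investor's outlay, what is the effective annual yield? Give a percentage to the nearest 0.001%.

5.675%

Value after one year: 1,965 × (1 + 0.0742/2)^2 = 1,965 × 1.075576 = $2,113.51.
Effective yield on the $2,000 outlay: 2,113.51 / 2,000 − 1 = 0.056754 = 5.675%.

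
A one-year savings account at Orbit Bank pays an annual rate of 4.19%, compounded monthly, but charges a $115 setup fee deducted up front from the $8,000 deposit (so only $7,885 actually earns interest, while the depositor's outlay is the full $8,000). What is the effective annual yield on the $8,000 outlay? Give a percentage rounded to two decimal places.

2.77%

Value after one year: 7,885 × (1 + 0.0419/12)^12 = 7,885 × 1.042714 = $8,221.80.
Effective yield on the $8,000 outlay: 8,221.80 / 8,000 − 1 = 0.027725 = 2.77%.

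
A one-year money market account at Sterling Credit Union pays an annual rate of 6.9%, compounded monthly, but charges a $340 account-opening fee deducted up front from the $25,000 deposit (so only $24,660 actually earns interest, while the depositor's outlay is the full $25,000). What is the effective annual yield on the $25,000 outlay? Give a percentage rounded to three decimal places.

Value after one year: 24,660 × (1 + 0.069/12)^12 = 24,660 × 1.071224 = $26,416.40.
Effective yield on the $25,000 outlay: 26,416.40 / 25,000 − 1 = 0.056656 = 5.666%.

5.666%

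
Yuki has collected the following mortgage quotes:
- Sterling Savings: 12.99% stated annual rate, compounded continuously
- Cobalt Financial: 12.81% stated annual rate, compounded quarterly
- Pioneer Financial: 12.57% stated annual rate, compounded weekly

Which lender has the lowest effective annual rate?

Pioneer Financial

Sterling Savings: e^0.1299 − 1 = 13.871%
Cobalt Financial: (1 + 0.1281/4)^4 − 1 = 13.439%
Pioneer Financial: (1 + 0.1257/52)^52 − 1 = 13.377%
The lowest effective annual rate is Pioneer Financial at 13.377%.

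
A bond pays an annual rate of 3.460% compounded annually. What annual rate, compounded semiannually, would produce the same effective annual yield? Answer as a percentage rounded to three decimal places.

Compounded annually, EAR = nominal = 0.034600.
Solve (1 + r/2)^2 = 1.034600: r/2 = 1.034600^(1/2) − 1 = 0.017153, so r = 0.034306 = 3.431%.

3.431%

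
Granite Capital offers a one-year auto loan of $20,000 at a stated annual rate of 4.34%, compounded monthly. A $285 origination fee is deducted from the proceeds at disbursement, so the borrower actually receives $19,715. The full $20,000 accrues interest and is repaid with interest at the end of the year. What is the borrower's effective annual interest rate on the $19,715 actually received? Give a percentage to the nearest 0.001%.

Amount owed after one year: 20,000 × (1 + 0.0434/12)^12 = 20,000 × 1.044274 = $20,885.48.
Effective rate on net proceeds: 20,885.48 / 19,715 − 1 = 0.059370 = 5.937%.

5.937%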